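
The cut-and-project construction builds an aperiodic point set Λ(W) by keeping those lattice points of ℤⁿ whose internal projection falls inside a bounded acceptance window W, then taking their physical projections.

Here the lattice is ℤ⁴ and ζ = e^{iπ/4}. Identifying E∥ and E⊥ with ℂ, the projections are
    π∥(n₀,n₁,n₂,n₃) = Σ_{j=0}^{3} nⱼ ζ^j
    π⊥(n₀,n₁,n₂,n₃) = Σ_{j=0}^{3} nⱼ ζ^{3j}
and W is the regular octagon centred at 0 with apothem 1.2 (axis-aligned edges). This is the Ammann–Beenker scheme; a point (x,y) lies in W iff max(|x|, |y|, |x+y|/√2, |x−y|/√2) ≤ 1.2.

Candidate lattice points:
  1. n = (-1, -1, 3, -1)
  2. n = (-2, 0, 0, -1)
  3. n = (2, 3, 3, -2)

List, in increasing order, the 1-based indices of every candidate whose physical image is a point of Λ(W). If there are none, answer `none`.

none

With ζ = e^{iπ/4} the internal vectors are ζ^0,ζ^3,ζ^6,ζ^9.
#1 (-1, -1, 3, -1): internal (-1.00000, -4.41421); octagon support 4.41421 vs apothem 1.2 → ∉ W
#2 (-2, 0, 0, -1): internal (-2.70711, -0.70711); octagon support 2.70711 vs apothem 1.2 → ∉ W
#3 (2, 3, 3, -2): internal (-1.53553, -2.29289); octagon support 2.70711 vs apothem 1.2 → ∉ W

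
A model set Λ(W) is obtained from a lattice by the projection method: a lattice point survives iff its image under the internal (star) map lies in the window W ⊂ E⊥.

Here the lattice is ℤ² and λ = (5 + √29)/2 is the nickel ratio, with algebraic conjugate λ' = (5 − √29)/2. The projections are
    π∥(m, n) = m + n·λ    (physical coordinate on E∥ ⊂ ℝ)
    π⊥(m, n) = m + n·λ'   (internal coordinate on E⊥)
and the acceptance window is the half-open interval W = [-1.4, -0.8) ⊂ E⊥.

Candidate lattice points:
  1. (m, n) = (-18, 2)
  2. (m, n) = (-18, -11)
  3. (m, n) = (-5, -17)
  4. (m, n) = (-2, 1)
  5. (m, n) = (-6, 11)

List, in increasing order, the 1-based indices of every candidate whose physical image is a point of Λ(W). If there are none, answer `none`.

none

λ' = (5−√29)/2 ≈ -0.1926.
[1] lift (-18,2): star map gives -18.3852; window check -1.4 ≤ -18.3852 < -0.8 is false → out
[2] lift (-18,-11): star map gives -15.8816; window check -1.4 ≤ -15.8816 < -0.8 is false → out
[3] lift (-5,-17): star map gives -1.7261; window check -1.4 ≤ -1.7261 < -0.8 is false → out
[4] lift (-2,1): star map gives -2.1926; window check -1.4 ≤ -2.1926 < -0.8 is false → out
[5] lift (-6,11): star map gives -8.1184; window check -1.4 ≤ -8.1184 < -0.8 is false → out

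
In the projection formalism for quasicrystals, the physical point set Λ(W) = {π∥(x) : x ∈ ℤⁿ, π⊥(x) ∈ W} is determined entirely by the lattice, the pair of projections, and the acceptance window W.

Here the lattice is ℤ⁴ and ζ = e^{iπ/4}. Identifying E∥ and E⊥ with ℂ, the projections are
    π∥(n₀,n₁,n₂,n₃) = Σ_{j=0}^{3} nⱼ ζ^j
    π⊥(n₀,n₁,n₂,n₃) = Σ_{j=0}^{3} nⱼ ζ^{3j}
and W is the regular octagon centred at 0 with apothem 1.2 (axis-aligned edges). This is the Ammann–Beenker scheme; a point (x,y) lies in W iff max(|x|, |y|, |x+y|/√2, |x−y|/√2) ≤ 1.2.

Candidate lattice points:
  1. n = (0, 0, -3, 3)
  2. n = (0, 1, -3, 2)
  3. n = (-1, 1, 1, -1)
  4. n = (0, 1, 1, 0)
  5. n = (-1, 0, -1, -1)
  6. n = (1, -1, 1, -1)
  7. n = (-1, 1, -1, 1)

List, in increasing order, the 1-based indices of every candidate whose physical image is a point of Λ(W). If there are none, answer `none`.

π⊥(n) = n₀ + n₁ζ³ + n₂ζ⁶ + n₃ζ⁹ where ζ = e^{iπ/4}.
candidate 1: n = (0, 0, -3, 3) → π⊥ ≈ (+2.121320, +5.121320); max(|x|,|y|,|x±y|/√2) = 5.121320 > 1.2 ⇒ ∉ W
candidate 2: n = (0, 1, -3, 2) → π⊥ ≈ (+0.707107, +5.121320); max(|x|,|y|,|x±y|/√2) = 5.121320 > 1.2 ⇒ ∉ W
candidate 3: n = (-1, 1, 1, -1) → π⊥ ≈ (-2.414214, -1.000000); max(|x|,|y|,|x±y|/√2) = 2.414214 > 1.2 ⇒ ∉ W
candidate 4: n = (0, 1, 1, 0) → π⊥ ≈ (-0.707107, -0.292893); max(|x|,|y|,|x±y|/√2) = 0.707107 ≤ 1.2 ⇒ ∈ W
candidate 5: n = (-1, 0, -1, -1) → π⊥ ≈ (-1.707107, +0.292893); max(|x|,|y|,|x±y|/√2) = 1.707107 > 1.2 ⇒ ∉ W
candidate 6: n = (1, -1, 1, -1) → π⊥ ≈ (+1.000000, -2.414214); max(|x|,|y|,|x±y|/√2) = 2.414214 > 1.2 ⇒ ∉ W
candidate 7: n = (-1, 1, -1, 1) → π⊥ ≈ (-1.000000, +2.414214); max(|x|,|y|,|x±y|/√2) = 2.414214 > 1.2 ⇒ ∉ W

4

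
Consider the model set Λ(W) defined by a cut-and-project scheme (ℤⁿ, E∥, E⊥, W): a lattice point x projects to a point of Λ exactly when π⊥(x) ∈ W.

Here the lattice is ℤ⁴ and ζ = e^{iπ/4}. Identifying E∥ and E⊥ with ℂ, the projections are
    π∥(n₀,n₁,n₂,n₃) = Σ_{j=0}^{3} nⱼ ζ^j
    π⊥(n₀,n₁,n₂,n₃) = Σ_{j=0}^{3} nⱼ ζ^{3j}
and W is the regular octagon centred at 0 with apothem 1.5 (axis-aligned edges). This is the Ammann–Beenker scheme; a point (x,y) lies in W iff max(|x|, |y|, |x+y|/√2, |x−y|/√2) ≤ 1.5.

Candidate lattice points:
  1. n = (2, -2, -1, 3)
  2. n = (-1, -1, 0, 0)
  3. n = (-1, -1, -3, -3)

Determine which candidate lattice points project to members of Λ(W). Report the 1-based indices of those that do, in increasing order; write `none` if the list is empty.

2

π⊥(n) = n₀ + n₁ζ³ + n₂ζ⁶ + n₃ζ⁹ where ζ = e^{iπ/4}.
#1 (2, -2, -1, 3): internal (5.5355, 1.7071); octagon support 5.5355 vs apothem 1.5 → ∉ W
#2 (-1, -1, 0, 0): internal (-0.2929, -0.7071); octagon support 0.7071 vs apothem 1.5 → ∈ W
#3 (-1, -1, -3, -3): internal (-2.4142, 0.1716); octagon support 2.4142 vs apothem 1.5 → ∉ W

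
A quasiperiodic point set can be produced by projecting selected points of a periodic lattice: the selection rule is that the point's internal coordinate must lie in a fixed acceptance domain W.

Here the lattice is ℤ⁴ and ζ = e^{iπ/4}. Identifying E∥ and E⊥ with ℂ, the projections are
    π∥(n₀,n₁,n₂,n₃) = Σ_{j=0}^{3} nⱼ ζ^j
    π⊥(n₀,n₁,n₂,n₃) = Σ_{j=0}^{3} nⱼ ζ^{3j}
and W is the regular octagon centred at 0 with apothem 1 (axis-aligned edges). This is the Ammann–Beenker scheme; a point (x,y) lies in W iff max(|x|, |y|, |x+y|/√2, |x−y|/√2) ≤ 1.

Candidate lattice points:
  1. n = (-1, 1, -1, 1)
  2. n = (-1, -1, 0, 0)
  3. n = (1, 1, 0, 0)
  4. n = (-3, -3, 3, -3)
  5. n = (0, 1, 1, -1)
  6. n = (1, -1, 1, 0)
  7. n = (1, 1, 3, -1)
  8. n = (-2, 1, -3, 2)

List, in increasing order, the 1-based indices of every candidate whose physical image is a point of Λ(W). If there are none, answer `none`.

π⊥(n) = n₀ + n₁ζ³ + n₂ζ⁶ + n₃ζ⁹ where ζ = e^{iπ/4}.
candidate 1: n = (-1, 1, -1, 1) → π⊥ ≈ (-1.0000, +2.4142); max(|x|,|y|,|x±y|/√2) = 2.4142 > 1 ⇒ ∉ W
candidate 2: n = (-1, -1, 0, 0) → π⊥ ≈ (-0.2929, -0.7071); max(|x|,|y|,|x±y|/√2) = 0.7071 ≤ 1 ⇒ ∈ W
candidate 3: n = (1, 1, 0, 0) → π⊥ ≈ (+0.2929, +0.7071); max(|x|,|y|,|x±y|/√2) = 0.7071 ≤ 1 ⇒ ∈ W
candidate 4: n = (-3, -3, 3, -3) → π⊥ ≈ (-3.0000, -7.2426); max(|x|,|y|,|x±y|/√2) = 7.2426 > 1 ⇒ ∉ W
candidate 5: n = (0, 1, 1, -1) → π⊥ ≈ (-1.4142, -1.0000); max(|x|,|y|,|x±y|/√2) = 1.7071 > 1 ⇒ ∉ W
candidate 6: n = (1, -1, 1, 0) → π⊥ ≈ (+1.7071, -1.7071); max(|x|,|y|,|x±y|/√2) = 2.4142 > 1 ⇒ ∉ W
candidate 7: n = (1, 1, 3, -1) → π⊥ ≈ (-0.4142, -3.0000); max(|x|,|y|,|x±y|/√2) = 3.0000 > 1 ⇒ ∉ W
candidate 8: n = (-2, 1, -3, 2) → π⊥ ≈ (-1.2929, +5.1213); max(|x|,|y|,|x±y|/√2) = 5.1213 > 1 ⇒ ∉ W

2, 3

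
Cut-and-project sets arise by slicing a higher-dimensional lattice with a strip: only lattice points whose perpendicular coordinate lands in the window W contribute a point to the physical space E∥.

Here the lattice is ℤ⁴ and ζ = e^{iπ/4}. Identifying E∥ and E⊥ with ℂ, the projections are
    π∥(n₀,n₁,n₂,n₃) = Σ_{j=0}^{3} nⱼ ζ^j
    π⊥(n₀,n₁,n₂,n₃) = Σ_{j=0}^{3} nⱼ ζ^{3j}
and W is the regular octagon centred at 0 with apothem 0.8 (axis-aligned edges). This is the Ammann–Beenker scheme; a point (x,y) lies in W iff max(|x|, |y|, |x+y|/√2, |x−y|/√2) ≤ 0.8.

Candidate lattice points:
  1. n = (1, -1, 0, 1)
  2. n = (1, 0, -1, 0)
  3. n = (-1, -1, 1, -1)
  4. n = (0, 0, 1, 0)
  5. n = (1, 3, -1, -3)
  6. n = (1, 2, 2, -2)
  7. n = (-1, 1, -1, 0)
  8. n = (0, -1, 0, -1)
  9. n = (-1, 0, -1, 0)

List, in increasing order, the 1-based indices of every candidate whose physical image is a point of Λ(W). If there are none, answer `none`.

none

Internal map: ζ^{3j} for j=0..3 gives (1,0), (−√2/2,√2/2), (0,−1), (√2/2,√2/2).
#1 (1, -1, 0, 1): internal (2.41421, 0.00000); octagon support 2.41421 vs apothem 0.8 → ∉ W
#2 (1, 0, -1, 0): internal (1.00000, 1.00000); octagon support 1.41421 vs apothem 0.8 → ∉ W
#3 (-1, -1, 1, -1): internal (-1.00000, -2.41421); octagon support 2.41421 vs apothem 0.8 → ∉ W
#4 (0, 0, 1, 0): internal (0.00000, -1.00000); octagon support 1.00000 vs apothem 0.8 → ∉ W
#5 (1, 3, -1, -3): internal (-3.24264, 1.00000); octagon support 3.24264 vs apothem 0.8 → ∉ W
#6 (1, 2, 2, -2): internal (-1.82843, -2.00000); octagon support 2.70711 vs apothem 0.8 → ∉ W
#7 (-1, 1, -1, 0): internal (-1.70711, 1.70711); octagon support 2.41421 vs apothem 0.8 → ∉ W
#8 (0, -1, 0, -1): internal (0.00000, -1.41421); octagon support 1.41421 vs apothem 0.8 → ∉ W
#9 (-1, 0, -1, 0): internal (-1.00000, 1.00000); octagon support 1.41421 vs apothem 0.8 → ∉ W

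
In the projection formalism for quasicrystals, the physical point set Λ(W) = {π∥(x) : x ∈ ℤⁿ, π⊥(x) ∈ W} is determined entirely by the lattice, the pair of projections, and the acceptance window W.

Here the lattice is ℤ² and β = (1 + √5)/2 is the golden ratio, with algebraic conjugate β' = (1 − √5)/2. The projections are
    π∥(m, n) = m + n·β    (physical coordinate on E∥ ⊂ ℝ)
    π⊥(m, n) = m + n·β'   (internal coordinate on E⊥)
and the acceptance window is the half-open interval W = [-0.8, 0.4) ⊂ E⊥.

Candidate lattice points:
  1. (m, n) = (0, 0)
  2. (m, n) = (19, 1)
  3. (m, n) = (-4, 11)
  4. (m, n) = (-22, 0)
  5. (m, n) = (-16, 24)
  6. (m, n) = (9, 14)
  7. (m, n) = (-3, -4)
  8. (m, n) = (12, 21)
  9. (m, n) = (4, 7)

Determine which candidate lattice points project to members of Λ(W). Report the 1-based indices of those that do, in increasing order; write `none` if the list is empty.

1, 6, 7, 9

Numerically β ≈ 1.61803 and β' = −1/β ≈ -0.61803.
[1] lift (0,0): star map gives 0.00000; window check -0.8 ≤ 0.00000 < 0.4 is true → IN Λ
[2] lift (19,1): star map gives 18.38197; window check -0.8 ≤ 18.38197 < 0.4 is false → out
[3] lift (-4,11): star map gives -10.79837; window check -0.8 ≤ -10.79837 < 0.4 is false → out
[4] lift (-22,0): star map gives -22.00000; window check -0.8 ≤ -22.00000 < 0.4 is false → out
[5] lift (-16,24): star map gives -30.83282; window check -0.8 ≤ -30.83282 < 0.4 is false → out
[6] lift (9,14): star map gives 0.34752; window check -0.8 ≤ 0.34752 < 0.4 is true → IN Λ
[7] lift (-3,-4): star map gives -0.52786; window check -0.8 ≤ -0.52786 < 0.4 is true → IN Λ
[8] lift (12,21): star map gives -0.97871; window check -0.8 ≤ -0.97871 < 0.4 is false → out
[9] lift (4,7): star map gives -0.32624; window check -0.8 ≤ -0.32624 < 0.4 is true → IN Λ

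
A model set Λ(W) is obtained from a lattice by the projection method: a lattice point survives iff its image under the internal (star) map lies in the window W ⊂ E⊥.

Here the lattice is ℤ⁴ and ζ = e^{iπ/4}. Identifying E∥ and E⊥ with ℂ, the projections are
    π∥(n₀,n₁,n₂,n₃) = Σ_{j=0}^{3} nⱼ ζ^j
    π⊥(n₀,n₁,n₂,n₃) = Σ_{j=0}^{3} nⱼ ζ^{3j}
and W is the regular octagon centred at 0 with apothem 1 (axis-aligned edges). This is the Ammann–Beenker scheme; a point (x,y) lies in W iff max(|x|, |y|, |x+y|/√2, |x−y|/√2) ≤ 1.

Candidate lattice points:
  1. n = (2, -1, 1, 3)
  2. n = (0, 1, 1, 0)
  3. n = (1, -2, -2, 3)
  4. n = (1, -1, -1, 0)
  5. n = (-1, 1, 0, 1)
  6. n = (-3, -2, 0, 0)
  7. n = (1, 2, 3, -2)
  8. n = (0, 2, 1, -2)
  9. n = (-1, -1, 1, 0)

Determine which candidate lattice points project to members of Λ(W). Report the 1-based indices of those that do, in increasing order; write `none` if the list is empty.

2

Internal map: ζ^{3j} for j=0..3 gives (1,0), (−√2/2,√2/2), (0,−1), (√2/2,√2/2).
candidate 1: n = (2, -1, 1, 3) → π⊥ ≈ (+4.828427, +0.414214); max(|x|,|y|,|x±y|/√2) = 4.828427 > 1 ⇒ ∉ W
candidate 2: n = (0, 1, 1, 0) → π⊥ ≈ (-0.707107, -0.292893); max(|x|,|y|,|x±y|/√2) = 0.707107 ≤ 1 ⇒ ∈ W
candidate 3: n = (1, -2, -2, 3) → π⊥ ≈ (+4.535534, +2.707107); max(|x|,|y|,|x±y|/√2) = 5.121320 > 1 ⇒ ∉ W
candidate 4: n = (1, -1, -1, 0) → π⊥ ≈ (+1.707107, +0.292893); max(|x|,|y|,|x±y|/√2) = 1.707107 > 1 ⇒ ∉ W
candidate 5: n = (-1, 1, 0, 1) → π⊥ ≈ (-1.000000, +1.414214); max(|x|,|y|,|x±y|/√2) = 1.707107 > 1 ⇒ ∉ W
candidate 6: n = (-3, -2, 0, 0) → π⊥ ≈ (-1.585786, -1.414214); max(|x|,|y|,|x±y|/√2) = 2.121320 > 1 ⇒ ∉ W
candidate 7: n = (1, 2, 3, -2) → π⊥ ≈ (-1.828427, -3.000000); max(|x|,|y|,|x±y|/√2) = 3.414214 > 1 ⇒ ∉ W
candidate 8: n = (0, 2, 1, -2) → π⊥ ≈ (-2.828427, -1.000000); max(|x|,|y|,|x±y|/√2) = 2.828427 > 1 ⇒ ∉ W
candidate 9: n = (-1, -1, 1, 0) → π⊥ ≈ (-0.292893, -1.707107); max(|x|,|y|,|x±y|/√2) = 1.707107 > 1 ⇒ ∉ W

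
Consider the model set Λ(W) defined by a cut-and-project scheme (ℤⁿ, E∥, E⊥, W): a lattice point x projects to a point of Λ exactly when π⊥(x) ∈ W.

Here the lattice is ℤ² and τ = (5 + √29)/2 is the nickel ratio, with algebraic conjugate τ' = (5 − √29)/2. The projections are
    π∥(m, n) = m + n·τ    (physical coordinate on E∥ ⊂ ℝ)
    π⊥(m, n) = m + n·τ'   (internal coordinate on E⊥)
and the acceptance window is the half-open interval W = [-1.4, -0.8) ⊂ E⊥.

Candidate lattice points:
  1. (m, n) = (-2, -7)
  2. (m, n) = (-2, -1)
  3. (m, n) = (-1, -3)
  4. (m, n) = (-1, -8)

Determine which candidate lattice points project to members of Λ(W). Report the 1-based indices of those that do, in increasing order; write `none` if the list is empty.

Compute τ' = (5−√29)/2 = -0.19258, so π⊥(m,n) = m -0.19258·n.
#1 (-2,-7): internal coord -2 + (-7)·τ' = -0.65192; -0.65192 ∉ [-1.4, -0.8) → out
#2 (-2,-1): internal coord -2 + (-1)·τ' = -1.80742; -1.80742 ∉ [-1.4, -0.8) → out
#3 (-1,-3): internal coord -1 + (-3)·τ' = -0.42225; -0.42225 ∉ [-1.4, -0.8) → out
#4 (-1,-8): internal coord -1 + (-8)·τ' = +0.54066; +0.54066 ∉ [-1.4, -0.8) → out

none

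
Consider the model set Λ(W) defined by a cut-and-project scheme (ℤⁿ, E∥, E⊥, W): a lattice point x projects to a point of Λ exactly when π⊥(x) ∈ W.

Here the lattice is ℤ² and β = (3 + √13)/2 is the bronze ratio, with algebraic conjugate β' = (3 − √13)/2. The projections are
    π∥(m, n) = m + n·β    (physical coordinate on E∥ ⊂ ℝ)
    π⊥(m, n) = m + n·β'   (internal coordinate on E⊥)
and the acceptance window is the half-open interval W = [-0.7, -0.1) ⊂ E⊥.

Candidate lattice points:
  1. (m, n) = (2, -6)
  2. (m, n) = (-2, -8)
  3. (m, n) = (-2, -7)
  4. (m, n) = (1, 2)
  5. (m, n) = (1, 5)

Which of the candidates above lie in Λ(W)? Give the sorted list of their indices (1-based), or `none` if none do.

β' = (3−√13)/2 ≈ -0.3028.
candidate 1: (m,n)=(2,-6) → π∥ = 2-6·β ≈ -17.8167, π⊥ = 2-6·β' ≈ 3.8167 ∉ [-0.7, -0.1) ⇒ out
candidate 2: (m,n)=(-2,-8) → π∥ = -2-8·β ≈ -28.4222, π⊥ = -2-8·β' ≈ 0.4222 ∉ [-0.7, -0.1) ⇒ out
candidate 3: (m,n)=(-2,-7) → π∥ = -2-7·β ≈ -25.1194, π⊥ = -2-7·β' ≈ 0.1194 ∉ [-0.7, -0.1) ⇒ out
candidate 4: (m,n)=(1,2) → π∥ = 1+2·β ≈ 7.6056, π⊥ = 1+2·β' ≈ 0.3944 ∉ [-0.7, -0.1) ⇒ out
candidate 5: (m,n)=(1,5) → π∥ = 1+5·β ≈ 17.5139, π⊥ = 1+5·β' ≈ -0.5139 ∈ [-0.7, -0.1) ⇒ IN Λ

5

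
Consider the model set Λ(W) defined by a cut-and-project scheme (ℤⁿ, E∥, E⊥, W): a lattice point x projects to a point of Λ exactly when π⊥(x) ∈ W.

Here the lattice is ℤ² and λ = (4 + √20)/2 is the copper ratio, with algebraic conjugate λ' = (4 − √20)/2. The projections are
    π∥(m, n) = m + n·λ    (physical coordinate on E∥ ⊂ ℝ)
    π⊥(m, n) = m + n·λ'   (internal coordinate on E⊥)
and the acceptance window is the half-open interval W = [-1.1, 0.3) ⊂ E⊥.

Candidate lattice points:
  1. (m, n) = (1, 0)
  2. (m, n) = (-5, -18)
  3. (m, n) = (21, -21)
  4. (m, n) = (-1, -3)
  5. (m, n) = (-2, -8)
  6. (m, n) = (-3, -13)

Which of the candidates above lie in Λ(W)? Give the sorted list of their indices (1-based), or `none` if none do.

Numerically λ ≈ 4.2361 and λ' = −1/λ ≈ -0.2361.
candidate 1: (m,n)=(1,0) → π∥ = 1+0·λ ≈ 1.0000, π⊥ = 1+0·λ' ≈ 1.0000 ∉ [-1.1, 0.3) ⇒ out
candidate 2: (m,n)=(-5,-18) → π∥ = -5-18·λ ≈ -81.2492, π⊥ = -5-18·λ' ≈ -0.7508 ∈ [-1.1, 0.3) ⇒ IN Λ
candidate 3: (m,n)=(21,-21) → π∥ = 21-21·λ ≈ -67.9574, π⊥ = 21-21·λ' ≈ 25.9574 ∉ [-1.1, 0.3) ⇒ out
candidate 4: (m,n)=(-1,-3) → π∥ = -1-3·λ ≈ -13.7082, π⊥ = -1-3·λ' ≈ -0.2918 ∈ [-1.1, 0.3) ⇒ IN Λ
candidate 5: (m,n)=(-2,-8) → π∥ = -2-8·λ ≈ -35.8885, π⊥ = -2-8·λ' ≈ -0.1115 ∈ [-1.1, 0.3) ⇒ IN Λ
candidate 6: (m,n)=(-3,-13) → π∥ = -3-13·λ ≈ -58.0689, π⊥ = -3-13·λ' ≈ 0.0689 ∈ [-1.1, 0.3) ⇒ IN Λ

2, 4, 5, 6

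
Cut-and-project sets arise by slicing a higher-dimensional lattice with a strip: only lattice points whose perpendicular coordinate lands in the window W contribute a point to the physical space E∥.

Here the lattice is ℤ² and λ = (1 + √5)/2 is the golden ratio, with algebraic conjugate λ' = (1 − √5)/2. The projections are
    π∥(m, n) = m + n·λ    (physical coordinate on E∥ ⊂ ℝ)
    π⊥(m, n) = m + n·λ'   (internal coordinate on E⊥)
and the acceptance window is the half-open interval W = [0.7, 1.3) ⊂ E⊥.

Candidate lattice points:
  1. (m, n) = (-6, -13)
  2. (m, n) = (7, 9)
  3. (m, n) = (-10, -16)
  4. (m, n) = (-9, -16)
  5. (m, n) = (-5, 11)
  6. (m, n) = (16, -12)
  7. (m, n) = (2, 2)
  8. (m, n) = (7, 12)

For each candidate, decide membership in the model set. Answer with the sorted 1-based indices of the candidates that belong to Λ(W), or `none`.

4, 7

Compute λ' = (1−√5)/2 = -0.6180, so π⊥(m,n) = m -0.6180·n.
candidate 1: (m,n)=(-6,-13) → π∥ = -6-13·λ ≈ -27.0344, π⊥ = -6-13·λ' ≈ 2.0344 ∉ [0.7, 1.3) ⇒ out
candidate 2: (m,n)=(7,9) → π∥ = 7+9·λ ≈ 21.5623, π⊥ = 7+9·λ' ≈ 1.4377 ∉ [0.7, 1.3) ⇒ out
candidate 3: (m,n)=(-10,-16) → π∥ = -10-16·λ ≈ -35.8885, π⊥ = -10-16·λ' ≈ -0.1115 ∉ [0.7, 1.3) ⇒ out
candidate 4: (m,n)=(-9,-16) → π∥ = -9-16·λ ≈ -34.8885, π⊥ = -9-16·λ' ≈ 0.8885 ∈ [0.7, 1.3) ⇒ IN Λ
candidate 5: (m,n)=(-5,11) → π∥ = -5+11·λ ≈ 12.7984, π⊥ = -5+11·λ' ≈ -11.7984 ∉ [0.7, 1.3) ⇒ out
candidate 6: (m,n)=(16,-12) → π∥ = 16-12·λ ≈ -3.4164, π⊥ = 16-12·λ' ≈ 23.4164 ∉ [0.7, 1.3) ⇒ out
candidate 7: (m,n)=(2,2) → π∥ = 2+2·λ ≈ 5.2361, π⊥ = 2+2·λ' ≈ 0.7639 ∈ [0.7, 1.3) ⇒ IN Λ
candidate 8: (m,n)=(7,12) → π∥ = 7+12·λ ≈ 26.4164, π⊥ = 7+12·λ' ≈ -0.4164 ∉ [0.7, 1.3) ⇒ out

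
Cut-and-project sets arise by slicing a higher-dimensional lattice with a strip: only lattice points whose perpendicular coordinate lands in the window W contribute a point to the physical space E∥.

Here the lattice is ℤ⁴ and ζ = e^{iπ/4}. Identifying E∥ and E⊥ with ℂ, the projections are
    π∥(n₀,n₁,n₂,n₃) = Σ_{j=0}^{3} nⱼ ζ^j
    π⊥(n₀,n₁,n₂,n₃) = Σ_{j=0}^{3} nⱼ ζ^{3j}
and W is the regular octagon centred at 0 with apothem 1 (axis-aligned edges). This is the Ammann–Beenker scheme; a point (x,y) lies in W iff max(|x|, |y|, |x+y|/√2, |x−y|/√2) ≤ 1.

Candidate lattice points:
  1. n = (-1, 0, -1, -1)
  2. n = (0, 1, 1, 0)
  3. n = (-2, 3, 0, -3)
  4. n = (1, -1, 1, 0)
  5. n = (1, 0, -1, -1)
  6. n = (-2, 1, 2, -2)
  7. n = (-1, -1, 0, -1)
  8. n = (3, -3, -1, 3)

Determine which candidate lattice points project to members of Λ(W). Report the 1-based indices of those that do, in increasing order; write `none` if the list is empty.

With ζ = e^{iπ/4} the internal vectors are ζ^0,ζ^3,ζ^6,ζ^9.
candidate 1: n = (-1, 0, -1, -1) → π⊥ ≈ (-1.70711, +0.29289); max(|x|,|y|,|x±y|/√2) = 1.70711 > 1 ⇒ ∉ W
candidate 2: n = (0, 1, 1, 0) → π⊥ ≈ (-0.70711, -0.29289); max(|x|,|y|,|x±y|/√2) = 0.70711 ≤ 1 ⇒ ∈ W
candidate 3: n = (-2, 3, 0, -3) → π⊥ ≈ (-6.24264, +0.00000); max(|x|,|y|,|x±y|/√2) = 6.24264 > 1 ⇒ ∉ W
candidate 4: n = (1, -1, 1, 0) → π⊥ ≈ (+1.70711, -1.70711); max(|x|,|y|,|x±y|/√2) = 2.41421 > 1 ⇒ ∉ W
candidate 5: n = (1, 0, -1, -1) → π⊥ ≈ (+0.29289, +0.29289); max(|x|,|y|,|x±y|/√2) = 0.41421 ≤ 1 ⇒ ∈ W
candidate 6: n = (-2, 1, 2, -2) → π⊥ ≈ (-4.12132, -2.70711); max(|x|,|y|,|x±y|/√2) = 4.82843 > 1 ⇒ ∉ W
candidate 7: n = (-1, -1, 0, -1) → π⊥ ≈ (-1.00000, -1.41421); max(|x|,|y|,|x±y|/√2) = 1.70711 > 1 ⇒ ∉ W
candidate 8: n = (3, -3, -1, 3) → π⊥ ≈ (+7.24264, +1.00000); max(|x|,|y|,|x±y|/√2) = 7.24264 > 1 ⇒ ∉ W

2, 5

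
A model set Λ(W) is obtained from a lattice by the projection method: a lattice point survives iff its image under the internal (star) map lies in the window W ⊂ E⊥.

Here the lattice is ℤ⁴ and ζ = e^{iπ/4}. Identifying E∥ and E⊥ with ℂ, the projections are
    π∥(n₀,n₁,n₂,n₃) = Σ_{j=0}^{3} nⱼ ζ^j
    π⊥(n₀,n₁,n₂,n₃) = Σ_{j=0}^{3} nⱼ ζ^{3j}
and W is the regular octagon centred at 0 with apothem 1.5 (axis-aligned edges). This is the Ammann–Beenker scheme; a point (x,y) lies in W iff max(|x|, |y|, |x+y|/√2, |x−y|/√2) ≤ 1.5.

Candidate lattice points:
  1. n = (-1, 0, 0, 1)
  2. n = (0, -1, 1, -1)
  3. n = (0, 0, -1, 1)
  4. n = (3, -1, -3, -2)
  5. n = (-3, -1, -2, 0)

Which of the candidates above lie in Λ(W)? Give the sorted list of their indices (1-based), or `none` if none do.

π⊥(n) = n₀ + n₁ζ³ + n₂ζ⁶ + n₃ζ⁹ where ζ = e^{iπ/4}.
#1 (-1, 0, 0, 1): internal (-0.292893, 0.707107); octagon support 0.707107 vs apothem 1.5 → ∈ W
#2 (0, -1, 1, -1): internal (0.000000, -2.414214); octagon support 2.414214 vs apothem 1.5 → ∉ W
#3 (0, 0, -1, 1): internal (0.707107, 1.707107); octagon support 1.707107 vs apothem 1.5 → ∉ W
#4 (3, -1, -3, -2): internal (2.292893, 0.878680); octagon support 2.292893 vs apothem 1.5 → ∉ W
#5 (-3, -1, -2, 0): internal (-2.292893, 1.292893); octagon support 2.535534 vs apothem 1.5 → ∉ W

1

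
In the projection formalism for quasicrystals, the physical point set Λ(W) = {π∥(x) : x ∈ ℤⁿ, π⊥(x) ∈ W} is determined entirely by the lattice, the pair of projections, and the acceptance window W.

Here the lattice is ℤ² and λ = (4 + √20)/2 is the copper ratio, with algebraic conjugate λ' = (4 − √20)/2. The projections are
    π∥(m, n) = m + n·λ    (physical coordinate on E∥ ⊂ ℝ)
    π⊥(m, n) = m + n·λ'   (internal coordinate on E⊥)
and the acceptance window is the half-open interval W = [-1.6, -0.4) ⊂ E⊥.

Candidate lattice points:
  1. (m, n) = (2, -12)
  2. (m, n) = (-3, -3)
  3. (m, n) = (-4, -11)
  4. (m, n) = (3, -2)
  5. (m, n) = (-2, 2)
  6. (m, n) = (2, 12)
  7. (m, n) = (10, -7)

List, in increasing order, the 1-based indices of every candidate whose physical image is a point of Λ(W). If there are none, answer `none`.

Numerically λ ≈ 4.236068 and λ' = −1/λ ≈ -0.236068.
[1] lift (2,-12): star map gives 4.832816; window check -1.6 ≤ 4.832816 < -0.4 is false → out
[2] lift (-3,-3): star map gives -2.291796; window check -1.6 ≤ -2.291796 < -0.4 is false → out
[3] lift (-4,-11): star map gives -1.403252; window check -1.6 ≤ -1.403252 < -0.4 is true → IN Λ
[4] lift (3,-2): star map gives 3.472136; window check -1.6 ≤ 3.472136 < -0.4 is false → out
[5] lift (-2,2): star map gives -2.472136; window check -1.6 ≤ -2.472136 < -0.4 is false → out
[6] lift (2,12): star map gives -0.832816; window check -1.6 ≤ -0.832816 < -0.4 is true → IN Λ
[7] lift (10,-7): star map gives 11.652476; window check -1.6 ≤ 11.652476 < -0.4 is false → out

3, 6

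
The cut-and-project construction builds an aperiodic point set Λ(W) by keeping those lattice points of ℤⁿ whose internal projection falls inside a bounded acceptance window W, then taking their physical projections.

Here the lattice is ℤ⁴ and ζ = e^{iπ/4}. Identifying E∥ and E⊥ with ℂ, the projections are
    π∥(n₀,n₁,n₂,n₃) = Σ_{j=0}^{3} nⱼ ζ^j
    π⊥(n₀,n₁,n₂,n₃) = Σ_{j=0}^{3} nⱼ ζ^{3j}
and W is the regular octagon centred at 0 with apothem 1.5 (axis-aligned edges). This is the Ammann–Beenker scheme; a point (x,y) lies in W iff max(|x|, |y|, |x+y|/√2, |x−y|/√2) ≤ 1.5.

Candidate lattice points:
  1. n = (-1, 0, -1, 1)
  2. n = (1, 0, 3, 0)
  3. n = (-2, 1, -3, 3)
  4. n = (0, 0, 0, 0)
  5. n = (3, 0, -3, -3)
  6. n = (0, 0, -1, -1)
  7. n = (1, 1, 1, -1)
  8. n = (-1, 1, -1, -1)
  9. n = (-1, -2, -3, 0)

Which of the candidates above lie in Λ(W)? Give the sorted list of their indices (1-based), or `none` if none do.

π⊥(n) = n₀ + n₁ζ³ + n₂ζ⁶ + n₃ζ⁹ where ζ = e^{iπ/4}.
candidate 1: n = (-1, 0, -1, 1) → π⊥ ≈ (-0.29289, +1.70711); max(|x|,|y|,|x±y|/√2) = 1.70711 > 1.5 ⇒ ∉ W
candidate 2: n = (1, 0, 3, 0) → π⊥ ≈ (+1.00000, -3.00000); max(|x|,|y|,|x±y|/√2) = 3.00000 > 1.5 ⇒ ∉ W
candidate 3: n = (-2, 1, -3, 3) → π⊥ ≈ (-0.58579, +5.82843); max(|x|,|y|,|x±y|/√2) = 5.82843 > 1.5 ⇒ ∉ W
candidate 4: n = (0, 0, 0, 0) → π⊥ ≈ (+0.00000, +0.00000); max(|x|,|y|,|x±y|/√2) = 0.00000 ≤ 1.5 ⇒ ∈ W
candidate 5: n = (3, 0, -3, -3) → π⊥ ≈ (+0.87868, +0.87868); max(|x|,|y|,|x±y|/√2) = 1.24264 ≤ 1.5 ⇒ ∈ W
candidate 6: n = (0, 0, -1, -1) → π⊥ ≈ (-0.70711, +0.29289); max(|x|,|y|,|x±y|/√2) = 0.70711 ≤ 1.5 ⇒ ∈ W
candidate 7: n = (1, 1, 1, -1) → π⊥ ≈ (-0.41421, -1.00000); max(|x|,|y|,|x±y|/√2) = 1.00000 ≤ 1.5 ⇒ ∈ W
candidate 8: n = (-1, 1, -1, -1) → π⊥ ≈ (-2.41421, +1.00000); max(|x|,|y|,|x±y|/√2) = 2.41421 > 1.5 ⇒ ∉ W
candidate 9: n = (-1, -2, -3, 0) → π⊥ ≈ (+0.41421, +1.58579); max(|x|,|y|,|x±y|/√2) = 1.58579 > 1.5 ⇒ ∉ W

4, 5, 6, 7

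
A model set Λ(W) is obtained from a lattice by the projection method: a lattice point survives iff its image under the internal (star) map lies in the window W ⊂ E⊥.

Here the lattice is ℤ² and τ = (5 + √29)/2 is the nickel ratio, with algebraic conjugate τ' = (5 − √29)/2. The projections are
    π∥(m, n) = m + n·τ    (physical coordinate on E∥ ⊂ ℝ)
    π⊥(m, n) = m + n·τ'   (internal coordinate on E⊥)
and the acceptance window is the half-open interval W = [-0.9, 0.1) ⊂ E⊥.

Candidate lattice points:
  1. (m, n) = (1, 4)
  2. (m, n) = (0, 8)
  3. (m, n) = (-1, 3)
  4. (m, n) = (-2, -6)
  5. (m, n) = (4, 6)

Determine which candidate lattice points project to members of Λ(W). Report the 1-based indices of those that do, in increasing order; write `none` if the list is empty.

τ' = (5−√29)/2 ≈ -0.19258.
candidate 1: (m,n)=(1,4) → π∥ = 1+4·τ ≈ 21.77033, π⊥ = 1+4·τ' ≈ 0.22967 ∉ [-0.9, 0.1) ⇒ out
candidate 2: (m,n)=(0,8) → π∥ = 0+8·τ ≈ 41.54066, π⊥ = 0+8·τ' ≈ -1.54066 ∉ [-0.9, 0.1) ⇒ out
candidate 3: (m,n)=(-1,3) → π∥ = -1+3·τ ≈ 14.57775, π⊥ = -1+3·τ' ≈ -1.57775 ∉ [-0.9, 0.1) ⇒ out
candidate 4: (m,n)=(-2,-6) → π∥ = -2-6·τ ≈ -33.15549, π⊥ = -2-6·τ' ≈ -0.84451 ∈ [-0.9, 0.1) ⇒ IN Λ
candidate 5: (m,n)=(4,6) → π∥ = 4+6·τ ≈ 35.15549, π⊥ = 4+6·τ' ≈ 2.84451 ∉ [-0.9, 0.1) ⇒ out

4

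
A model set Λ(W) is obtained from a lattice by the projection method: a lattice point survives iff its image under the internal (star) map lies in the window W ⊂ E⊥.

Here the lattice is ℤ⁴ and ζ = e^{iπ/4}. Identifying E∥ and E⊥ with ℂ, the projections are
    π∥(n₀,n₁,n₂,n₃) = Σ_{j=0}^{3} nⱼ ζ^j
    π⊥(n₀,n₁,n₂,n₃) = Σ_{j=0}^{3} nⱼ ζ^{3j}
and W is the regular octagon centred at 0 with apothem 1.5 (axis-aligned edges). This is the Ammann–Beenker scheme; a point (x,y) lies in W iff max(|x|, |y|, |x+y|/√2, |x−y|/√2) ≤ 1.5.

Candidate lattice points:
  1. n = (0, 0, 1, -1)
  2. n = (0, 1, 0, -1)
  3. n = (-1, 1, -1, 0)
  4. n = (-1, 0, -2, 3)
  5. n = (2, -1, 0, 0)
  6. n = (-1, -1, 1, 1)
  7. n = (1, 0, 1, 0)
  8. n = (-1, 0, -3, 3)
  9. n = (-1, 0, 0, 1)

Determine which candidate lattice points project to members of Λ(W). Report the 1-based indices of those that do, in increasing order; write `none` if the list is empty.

2, 6, 7, 9

Internal map: ζ^{3j} for j=0..3 gives (1,0), (−√2/2,√2/2), (0,−1), (√2/2,√2/2).
candidate 1: n = (0, 0, 1, -1) → π⊥ ≈ (-0.70711, -1.70711); max(|x|,|y|,|x±y|/√2) = 1.70711 > 1.5 ⇒ ∉ W
candidate 2: n = (0, 1, 0, -1) → π⊥ ≈ (-1.41421, +0.00000); max(|x|,|y|,|x±y|/√2) = 1.41421 ≤ 1.5 ⇒ ∈ W
candidate 3: n = (-1, 1, -1, 0) → π⊥ ≈ (-1.70711, +1.70711); max(|x|,|y|,|x±y|/√2) = 2.41421 > 1.5 ⇒ ∉ W
candidate 4: n = (-1, 0, -2, 3) → π⊥ ≈ (+1.12132, +4.12132); max(|x|,|y|,|x±y|/√2) = 4.12132 > 1.5 ⇒ ∉ W
candidate 5: n = (2, -1, 0, 0) → π⊥ ≈ (+2.70711, -0.70711); max(|x|,|y|,|x±y|/√2) = 2.70711 > 1.5 ⇒ ∉ W
candidate 6: n = (-1, -1, 1, 1) → π⊥ ≈ (+0.41421, -1.00000); max(|x|,|y|,|x±y|/√2) = 1.00000 ≤ 1.5 ⇒ ∈ W
candidate 7: n = (1, 0, 1, 0) → π⊥ ≈ (+1.00000, -1.00000); max(|x|,|y|,|x±y|/√2) = 1.41421 ≤ 1.5 ⇒ ∈ W
candidate 8: n = (-1, 0, -3, 3) → π⊥ ≈ (+1.12132, +5.12132); max(|x|,|y|,|x±y|/√2) = 5.12132 > 1.5 ⇒ ∉ W
candidate 9: n = (-1, 0, 0, 1) → π⊥ ≈ (-0.29289, +0.70711); max(|x|,|y|,|x±y|/√2) = 0.70711 ≤ 1.5 ⇒ ∈ W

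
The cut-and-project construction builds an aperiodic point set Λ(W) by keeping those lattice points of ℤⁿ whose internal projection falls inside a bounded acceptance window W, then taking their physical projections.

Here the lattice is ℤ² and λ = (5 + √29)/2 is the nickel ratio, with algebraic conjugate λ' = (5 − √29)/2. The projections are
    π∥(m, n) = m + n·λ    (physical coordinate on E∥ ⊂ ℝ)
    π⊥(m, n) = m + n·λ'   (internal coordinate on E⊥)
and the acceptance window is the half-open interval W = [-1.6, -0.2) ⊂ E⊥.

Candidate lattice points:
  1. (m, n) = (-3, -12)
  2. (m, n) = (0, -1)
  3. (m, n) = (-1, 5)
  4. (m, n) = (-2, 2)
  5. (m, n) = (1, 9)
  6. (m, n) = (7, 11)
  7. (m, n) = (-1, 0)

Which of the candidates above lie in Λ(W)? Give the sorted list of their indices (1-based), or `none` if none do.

λ' = (5−√29)/2 ≈ -0.192582.
candidate 1: (m,n)=(-3,-12) → π∥ = -3-12·λ ≈ -65.310989, π⊥ = -3-12·λ' ≈ -0.689011 ∈ [-1.6, -0.2) ⇒ IN Λ
candidate 2: (m,n)=(0,-1) → π∥ = 0-1·λ ≈ -5.192582, π⊥ = 0-1·λ' ≈ 0.192582 ∉ [-1.6, -0.2) ⇒ out
candidate 3: (m,n)=(-1,5) → π∥ = -1+5·λ ≈ 24.962912, π⊥ = -1+5·λ' ≈ -1.962912 ∉ [-1.6, -0.2) ⇒ out
candidate 4: (m,n)=(-2,2) → π∥ = -2+2·λ ≈ 8.385165, π⊥ = -2+2·λ' ≈ -2.385165 ∉ [-1.6, -0.2) ⇒ out
candidate 5: (m,n)=(1,9) → π∥ = 1+9·λ ≈ 47.733242, π⊥ = 1+9·λ' ≈ -0.733242 ∈ [-1.6, -0.2) ⇒ IN Λ
candidate 6: (m,n)=(7,11) → π∥ = 7+11·λ ≈ 64.118406, π⊥ = 7+11·λ' ≈ 4.881594 ∉ [-1.6, -0.2) ⇒ out
candidate 7: (m,n)=(-1,0) → π∥ = -1+0·λ ≈ -1.000000, π⊥ = -1+0·λ' ≈ -1.000000 ∈ [-1.6, -0.2) ⇒ IN Λ

1, 5, 7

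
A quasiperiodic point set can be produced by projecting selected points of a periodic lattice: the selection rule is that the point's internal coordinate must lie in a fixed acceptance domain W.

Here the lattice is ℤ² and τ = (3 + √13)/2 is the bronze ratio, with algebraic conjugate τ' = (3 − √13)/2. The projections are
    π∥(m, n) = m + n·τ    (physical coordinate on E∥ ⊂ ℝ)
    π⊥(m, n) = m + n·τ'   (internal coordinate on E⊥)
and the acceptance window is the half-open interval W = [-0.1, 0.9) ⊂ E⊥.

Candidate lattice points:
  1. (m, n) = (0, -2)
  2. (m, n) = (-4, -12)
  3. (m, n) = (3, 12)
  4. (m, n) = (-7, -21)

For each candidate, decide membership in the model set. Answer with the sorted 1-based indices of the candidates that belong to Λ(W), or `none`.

Numerically τ ≈ 3.302776 and τ' = −1/τ ≈ -0.302776.
[1] lift (0,-2): star map gives 0.605551; window check -0.1 ≤ 0.605551 < 0.9 is true → IN Λ
[2] lift (-4,-12): star map gives -0.366692; window check -0.1 ≤ -0.366692 < 0.9 is false → out
[3] lift (3,12): star map gives -0.633308; window check -0.1 ≤ -0.633308 < 0.9 is false → out
[4] lift (-7,-21): star map gives -0.641712; window check -0.1 ≤ -0.641712 < 0.9 is false → out

1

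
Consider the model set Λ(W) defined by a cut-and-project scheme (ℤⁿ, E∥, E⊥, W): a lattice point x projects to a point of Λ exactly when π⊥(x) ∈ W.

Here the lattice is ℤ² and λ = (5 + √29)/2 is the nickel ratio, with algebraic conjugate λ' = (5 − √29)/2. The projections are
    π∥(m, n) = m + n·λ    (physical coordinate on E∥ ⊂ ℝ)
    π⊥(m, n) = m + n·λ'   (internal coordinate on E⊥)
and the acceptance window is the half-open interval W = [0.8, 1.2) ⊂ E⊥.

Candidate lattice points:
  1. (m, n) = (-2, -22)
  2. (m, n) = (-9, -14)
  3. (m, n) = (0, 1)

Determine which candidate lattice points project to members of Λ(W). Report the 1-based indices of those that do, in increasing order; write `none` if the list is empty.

Numerically λ ≈ 5.192582 and λ' = −1/λ ≈ -0.192582.
[1] lift (-2,-22): star map gives 2.236813; window check 0.8 ≤ 2.236813 < 1.2 is false → out
[2] lift (-9,-14): star map gives -6.303846; window check 0.8 ≤ -6.303846 < 1.2 is false → out
[3] lift (0,1): star map gives -0.192582; window check 0.8 ≤ -0.192582 < 1.2 is false → out

none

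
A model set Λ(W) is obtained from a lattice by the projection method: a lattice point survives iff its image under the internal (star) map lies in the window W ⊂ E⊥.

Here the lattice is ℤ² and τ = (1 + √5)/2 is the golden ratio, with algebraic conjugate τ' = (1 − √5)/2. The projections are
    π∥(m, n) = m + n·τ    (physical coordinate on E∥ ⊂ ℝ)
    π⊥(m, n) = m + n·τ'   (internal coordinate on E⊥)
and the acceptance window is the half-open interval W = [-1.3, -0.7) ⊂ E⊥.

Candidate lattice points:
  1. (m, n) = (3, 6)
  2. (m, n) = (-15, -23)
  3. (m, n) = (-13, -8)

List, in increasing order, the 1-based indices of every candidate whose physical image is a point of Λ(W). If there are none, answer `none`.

1, 2

Compute τ' = (1−√5)/2 = -0.6180, so π⊥(m,n) = m -0.6180·n.
candidate 1: (m,n)=(3,6) → π∥ = 3+6·τ ≈ 12.7082, π⊥ = 3+6·τ' ≈ -0.7082 ∈ [-1.3, -0.7) ⇒ IN Λ
candidate 2: (m,n)=(-15,-23) → π∥ = -15-23·τ ≈ -52.2148, π⊥ = -15-23·τ' ≈ -0.7852 ∈ [-1.3, -0.7) ⇒ IN Λ
candidate 3: (m,n)=(-13,-8) → π∥ = -13-8·τ ≈ -25.9443, π⊥ = -13-8·τ' ≈ -8.0557 ∉ [-1.3, -0.7) ⇒ out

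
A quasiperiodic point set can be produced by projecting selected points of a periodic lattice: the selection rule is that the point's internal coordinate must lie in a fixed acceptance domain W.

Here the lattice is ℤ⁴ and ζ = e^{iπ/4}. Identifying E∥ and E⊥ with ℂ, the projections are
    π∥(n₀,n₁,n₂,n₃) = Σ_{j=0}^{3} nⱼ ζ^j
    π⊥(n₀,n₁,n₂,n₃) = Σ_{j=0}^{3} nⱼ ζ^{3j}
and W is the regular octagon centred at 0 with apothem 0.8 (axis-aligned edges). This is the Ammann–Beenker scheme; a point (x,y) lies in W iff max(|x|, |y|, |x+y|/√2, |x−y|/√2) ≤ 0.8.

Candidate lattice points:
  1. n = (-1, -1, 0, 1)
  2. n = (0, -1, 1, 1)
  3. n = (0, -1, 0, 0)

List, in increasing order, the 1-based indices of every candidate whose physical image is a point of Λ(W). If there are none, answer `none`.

1

π⊥(n) = n₀ + n₁ζ³ + n₂ζ⁶ + n₃ζ⁹ where ζ = e^{iπ/4}.
candidate 1: n = (-1, -1, 0, 1) → π⊥ ≈ (+0.414214, +0.000000); max(|x|,|y|,|x±y|/√2) = 0.414214 ≤ 0.8 ⇒ ∈ W
candidate 2: n = (0, -1, 1, 1) → π⊥ ≈ (+1.414214, -1.000000); max(|x|,|y|,|x±y|/√2) = 1.707107 > 0.8 ⇒ ∉ W
candidate 3: n = (0, -1, 0, 0) → π⊥ ≈ (+0.707107, -0.707107); max(|x|,|y|,|x±y|/√2) = 1.000000 > 0.8 ⇒ ∉ W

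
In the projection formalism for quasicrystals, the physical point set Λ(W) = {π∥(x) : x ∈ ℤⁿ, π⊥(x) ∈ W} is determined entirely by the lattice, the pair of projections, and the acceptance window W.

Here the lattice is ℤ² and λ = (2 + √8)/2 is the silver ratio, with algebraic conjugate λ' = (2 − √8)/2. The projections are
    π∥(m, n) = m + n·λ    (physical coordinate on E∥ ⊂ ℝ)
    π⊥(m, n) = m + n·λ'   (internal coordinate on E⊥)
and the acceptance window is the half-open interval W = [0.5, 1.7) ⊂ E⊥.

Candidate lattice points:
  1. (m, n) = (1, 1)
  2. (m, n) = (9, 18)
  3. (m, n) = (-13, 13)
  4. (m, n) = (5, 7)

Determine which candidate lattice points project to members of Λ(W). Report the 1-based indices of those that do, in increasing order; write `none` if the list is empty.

1, 2

Compute λ' = (2−√8)/2 = -0.41421, so π⊥(m,n) = m -0.41421·n.
#1 (1,1): internal coord 1 + (1)·λ' = +0.58579; +0.58579 ∈ [0.5, 1.7) → IN Λ
#2 (9,18): internal coord 9 + (18)·λ' = +1.54416; +1.54416 ∈ [0.5, 1.7) → IN Λ
#3 (-13,13): internal coord -13 + (13)·λ' = -18.38478; -18.38478 ∉ [0.5, 1.7) → out
#4 (5,7): internal coord 5 + (7)·λ' = +2.10051; +2.10051 ∉ [0.5, 1.7) → out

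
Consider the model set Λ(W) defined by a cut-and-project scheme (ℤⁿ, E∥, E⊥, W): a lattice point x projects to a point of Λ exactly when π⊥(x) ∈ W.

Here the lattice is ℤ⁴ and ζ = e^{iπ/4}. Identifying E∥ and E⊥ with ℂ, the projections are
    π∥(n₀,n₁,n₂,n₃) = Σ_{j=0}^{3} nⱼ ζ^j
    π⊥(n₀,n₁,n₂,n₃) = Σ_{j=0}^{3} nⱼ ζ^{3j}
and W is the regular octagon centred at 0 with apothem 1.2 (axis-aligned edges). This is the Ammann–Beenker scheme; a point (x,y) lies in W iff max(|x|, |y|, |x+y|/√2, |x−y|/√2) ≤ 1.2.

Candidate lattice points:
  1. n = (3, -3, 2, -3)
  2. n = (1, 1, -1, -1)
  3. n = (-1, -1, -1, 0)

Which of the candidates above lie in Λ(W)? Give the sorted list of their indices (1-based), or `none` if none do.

2, 3

Internal map: ζ^{3j} for j=0..3 gives (1,0), (−√2/2,√2/2), (0,−1), (√2/2,√2/2).
#1 (3, -3, 2, -3): internal (3.0000, -6.2426); octagon support 6.5355 vs apothem 1.2 → ∉ W
#2 (1, 1, -1, -1): internal (-0.4142, 1.0000); octagon support 1.0000 vs apothem 1.2 → ∈ W
#3 (-1, -1, -1, 0): internal (-0.2929, 0.2929); octagon support 0.4142 vs apothem 1.2 → ∈ W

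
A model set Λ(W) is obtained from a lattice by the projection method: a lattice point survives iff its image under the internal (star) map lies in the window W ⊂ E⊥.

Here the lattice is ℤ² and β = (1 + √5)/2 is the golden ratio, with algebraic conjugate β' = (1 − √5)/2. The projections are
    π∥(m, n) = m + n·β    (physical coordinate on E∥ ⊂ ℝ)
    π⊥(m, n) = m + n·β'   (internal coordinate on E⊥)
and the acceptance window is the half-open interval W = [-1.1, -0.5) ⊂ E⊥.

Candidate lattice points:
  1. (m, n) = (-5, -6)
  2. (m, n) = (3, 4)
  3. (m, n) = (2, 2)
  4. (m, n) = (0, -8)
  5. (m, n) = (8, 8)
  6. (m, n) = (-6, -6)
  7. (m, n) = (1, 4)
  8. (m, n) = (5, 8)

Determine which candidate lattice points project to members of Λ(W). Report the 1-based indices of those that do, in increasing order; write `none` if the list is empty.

none

Compute β' = (1−√5)/2 = -0.6180, so π⊥(m,n) = m -0.6180·n.
[1] lift (-5,-6): star map gives -1.2918; window check -1.1 ≤ -1.2918 < -0.5 is false → out
[2] lift (3,4): star map gives 0.5279; window check -1.1 ≤ 0.5279 < -0.5 is false → out
[3] lift (2,2): star map gives 0.7639; window check -1.1 ≤ 0.7639 < -0.5 is false → out
[4] lift (0,-8): star map gives 4.9443; window check -1.1 ≤ 4.9443 < -0.5 is false → out
[5] lift (8,8): star map gives 3.0557; window check -1.1 ≤ 3.0557 < -0.5 is false → out
[6] lift (-6,-6): star map gives -2.2918; window check -1.1 ≤ -2.2918 < -0.5 is false → out
[7] lift (1,4): star map gives -1.4721; window check -1.1 ≤ -1.4721 < -0.5 is false → out
[8] lift (5,8): star map gives 0.0557; window check -1.1 ≤ 0.0557 < -0.5 is false → out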